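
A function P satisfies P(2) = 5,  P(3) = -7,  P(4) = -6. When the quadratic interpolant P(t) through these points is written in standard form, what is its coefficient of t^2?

13/2

The leading coefficient equals the top divided difference P[2,3,4].
P[2,3] = (-7 - 5) / (3 - 2) = -12
P[3,4] = (-6 - (-7)) / (4 - 3) = 1
P[2,3,4] = (1 - (-12)) / (4 - 2) = 13/2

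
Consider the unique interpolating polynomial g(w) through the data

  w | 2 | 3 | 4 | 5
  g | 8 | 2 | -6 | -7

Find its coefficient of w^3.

3/2

The leading coefficient equals the top divided difference g[2,3,4,5].
g[2,3] = (2 - 8) / (3 - 2) = -6
g[3,4] = (-6 - 2) / (4 - 3) = -8
g[4,5] = (-7 - (-6)) / (5 - 4) = -1
g[2,3,4] = (-8 - (-6)) / (4 - 2) = -1
g[3,4,5] = (-1 - (-8)) / (5 - 3) = 7/2
g[2,3,4,5] = (7/2 - (-1)) / (5 - 2) = 3/2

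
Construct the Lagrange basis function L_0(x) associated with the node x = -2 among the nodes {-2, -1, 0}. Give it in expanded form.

L_0(x) = (x + 1)x / [(-1)·(-2)]
       = (x^2 + x) / (2)

L_0(x) = (1/2)x^2 + (1/2)x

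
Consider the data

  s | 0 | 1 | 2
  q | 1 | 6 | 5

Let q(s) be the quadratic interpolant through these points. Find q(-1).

Using Newton's divided-difference form:
q[0,1] = (6 - 1) / (1 - 0) = 5
q[1,2] = (5 - 6) / (2 - 1) = -1
q[0,1,2] = (-1 - 5) / (2 - 0) = -3
q(-1) = 1 + 5·(-1) + (-3)·(-1)·(-2) = -10

-10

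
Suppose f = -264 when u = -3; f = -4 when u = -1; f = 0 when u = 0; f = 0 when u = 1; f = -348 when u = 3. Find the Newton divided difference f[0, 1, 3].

-58

f[0,1] = (0 - 0) / (1 - 0) = 0
f[1,3] = (-348 - 0) / (3 - 1) = -174
f[0,1,3] = (-174 - 0) / (3 - 0) = -58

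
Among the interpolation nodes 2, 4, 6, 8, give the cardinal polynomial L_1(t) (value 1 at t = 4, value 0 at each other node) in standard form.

L_1(t) = (1/16)t^3 - t^2 + (19/4)t - 6

L_1(t) = (t - 2)(t - 6)(t - 8) / [(2)·(-2)·(-4)]
       = (t^3 - 16t^2 + 76t - 96) / (16)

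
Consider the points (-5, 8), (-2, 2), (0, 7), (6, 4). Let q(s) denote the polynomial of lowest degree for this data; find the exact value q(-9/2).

3677/704

Using Newton's divided-difference form:
q[-5,-2] = (2 - 8) / (-2 - (-5)) = -2
q[-2,0] = (7 - 2) / (0 - (-2)) = 5/2
q[0,6] = (4 - 7) / (6 - 0) = -1/2
q[-5,-2,0] = (5/2 - (-2)) / (0 - (-5)) = 9/10
q[-2,0,6] = (-1/2 - 5/2) / (6 - (-2)) = -3/8
q[-5,-2,0,6] = (-3/8 - 9/10) / (6 - (-5)) = -51/440
q(-9/2) = 8 + (-2)·(1/2) + (9/10)·(1/2)·(-5/2) + (-51/440)·(1/2)·(-5/2)·(-9/2) = 3677/704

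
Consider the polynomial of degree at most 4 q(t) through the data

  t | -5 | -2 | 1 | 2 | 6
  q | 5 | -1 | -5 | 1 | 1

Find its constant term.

-6917/924

Build the Lagrange basis polynomials:
L_0(t) = (t + 2)(t - 1)(t - 2)(t - 6) / [1386] = (1/1386)t^4 - (1/198)t^3 + (1/693)t^2 + (2/99)t - 4/231
L_1(t) = (t + 5)(t - 1)(t - 2)(t - 6) / [-288] = -(1/288)t^4 + (1/72)t^3 + (25/288)t^2 - (11/36)t + 5/24
L_2(t) = (t + 5)(t + 2)(t - 2)(t - 6) / [90] = (1/90)t^4 - (1/90)t^3 - (17/45)t^2 + (2/45)t + 4/3
L_3(t) = (t + 5)(t + 2)(t - 1)(t - 6) / [-112] = -(1/112)t^4 + (33/112)t^2 + (1/4)t - 15/28
L_4(t) = (t + 5)(t + 2)(t - 1)(t - 2) / [1760] = (1/1760)t^4 + (1/440)t^3 - (9/1760)t^2 - (1/110)t + 1/88
q(t) = 5·L_0 + (-1)·L_1 + (-5)·L_2 + 1·L_3 + 1·L_4
Only the constant term is needed; take it from each L_i and combine:
5·(-4/231) + (-1)·(5/24) + (-5)·(4/3) + 1·(-15/28) + 1·(1/88) = -6917/924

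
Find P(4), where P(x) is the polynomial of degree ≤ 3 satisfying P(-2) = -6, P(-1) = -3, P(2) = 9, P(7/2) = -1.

-1799/198

L_0(4) = (5)·(2)·(1/2)/[(-1)·(-4)·(-11/2)] = -5/22
L_1(4) = (6)·(2)·(1/2)/[(1)·(-3)·(-9/2)] = 4/9
L_2(4) = (6)·(5)·(1/2)/[(4)·(3)·(-3/2)] = -5/6
L_3(4) = (6)·(5)·(2)/[(11/2)·(9/2)·(3/2)] = 160/99
Sum: (-6)·(-5/22) + (-3)·(4/9) + 9·(-5/6) + (-1)·(160/99) = -1799/198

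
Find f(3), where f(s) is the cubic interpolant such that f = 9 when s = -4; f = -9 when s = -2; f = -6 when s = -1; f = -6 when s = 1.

L_0(3) = (5)·(4)·(2)/[(-2)·(-3)·(-5)] = -4/3
L_1(3) = (7)·(4)·(2)/[(2)·(-1)·(-3)] = 28/3
L_2(3) = (7)·(5)·(2)/[(3)·(1)·(-2)] = -35/3
L_3(3) = (7)·(5)·(4)/[(5)·(3)·(2)] = 14/3
Sum: 9·(-4/3) + (-9)·(28/3) + (-6)·(-35/3) + (-6)·(14/3) = -54

-54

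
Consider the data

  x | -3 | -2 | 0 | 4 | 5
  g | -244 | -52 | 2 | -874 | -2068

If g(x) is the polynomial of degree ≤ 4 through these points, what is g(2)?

Evaluate each Lagrange basis at x = 2:
L_0(2) = (4)·(2)·(-2)·(-3)/[(-1)·(-3)·(-7)·(-8)] = 2/7
L_1(2) = (5)·(2)·(-2)·(-3)/[(1)·(-2)·(-6)·(-7)] = -5/7
L_2(2) = (5)·(4)·(-2)·(-3)/[(3)·(2)·(-4)·(-5)] = 1
L_3(2) = (5)·(4)·(2)·(-3)/[(7)·(6)·(4)·(-1)] = 5/7
L_4(2) = (5)·(4)·(2)·(-2)/[(8)·(7)·(5)·(1)] = -2/7
Sum: (-244)·(2/7) + (-52)·(-5/7) + 2·(1) + (-874)·(5/7) + (-2068)·(-2/7) = -64

-64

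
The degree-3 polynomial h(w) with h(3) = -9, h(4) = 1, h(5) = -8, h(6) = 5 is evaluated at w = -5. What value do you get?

-5693

L_0(-5) = (-9)·(-10)·(-11)/[(-1)·(-2)·(-3)] = 165
L_1(-5) = (-8)·(-10)·(-11)/[(1)·(-1)·(-2)] = -440
L_2(-5) = (-8)·(-9)·(-11)/[(2)·(1)·(-1)] = 396
L_3(-5) = (-8)·(-9)·(-10)/[(3)·(2)·(1)] = -120
Sum: (-9)·(165) + 1·(-440) + (-8)·(396) + 5·(-120) = -5693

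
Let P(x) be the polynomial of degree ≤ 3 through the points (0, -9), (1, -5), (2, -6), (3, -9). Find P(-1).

-21

Evaluate each Lagrange basis at x = -1:
L_0(-1) = (-2)·(-3)·(-4)/[(-1)·(-2)·(-3)] = 4
L_1(-1) = (-1)·(-3)·(-4)/[(1)·(-1)·(-2)] = -6
L_2(-1) = (-1)·(-2)·(-4)/[(2)·(1)·(-1)] = 4
L_3(-1) = (-1)·(-2)·(-3)/[(3)·(2)·(1)] = -1
Sum: (-9)·(4) + (-5)·(-6) + (-6)·(4) + (-9)·(-1) = -21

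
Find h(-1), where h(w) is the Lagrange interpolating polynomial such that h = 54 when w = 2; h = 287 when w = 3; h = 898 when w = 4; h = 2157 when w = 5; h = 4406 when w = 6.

3

L_0(-1) = (-4)·(-5)·(-6)·(-7)/[(-1)·(-2)·(-3)·(-4)] = 35
L_1(-1) = (-3)·(-5)·(-6)·(-7)/[(1)·(-1)·(-2)·(-3)] = -105
L_2(-1) = (-3)·(-4)·(-6)·(-7)/[(2)·(1)·(-1)·(-2)] = 126
L_3(-1) = (-3)·(-4)·(-5)·(-7)/[(3)·(2)·(1)·(-1)] = -70
L_4(-1) = (-3)·(-4)·(-5)·(-6)/[(4)·(3)·(2)·(1)] = 15
Sum: 54·(35) + 287·(-105) + 898·(126) + 2157·(-70) + 4406·(15) = 3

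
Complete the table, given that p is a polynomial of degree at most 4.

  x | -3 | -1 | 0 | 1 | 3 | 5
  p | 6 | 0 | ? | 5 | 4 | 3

The 5 known values determine p uniquely (degree ≤ 4).
Evaluate each Lagrange basis at x = 0:
L_0(0) = (1)·(-1)·(-3)·(-5)/[(-2)·(-4)·(-6)·(-8)] = -5/128
L_1(0) = (3)·(-1)·(-3)·(-5)/[(2)·(-2)·(-4)·(-6)] = 15/32
L_2(0) = (3)·(1)·(-3)·(-5)/[(4)·(2)·(-2)·(-4)] = 45/64
L_3(0) = (3)·(1)·(-1)·(-5)/[(6)·(4)·(2)·(-2)] = -5/32
L_4(0) = (3)·(1)·(-1)·(-3)/[(8)·(6)·(4)·(2)] = 3/128
Sum: 6·(-5/128) + 0 + 5·(45/64) + 4·(-5/32) + 3·(3/128) = 349/128

349/128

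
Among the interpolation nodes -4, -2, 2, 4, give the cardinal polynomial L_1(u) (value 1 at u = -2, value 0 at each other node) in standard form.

L_1(u) = (1/48)u^3 - (1/24)u^2 - (1/3)u + 2/3

L_1(u) = (u + 4)(u - 2)(u - 4) / [(2)·(-4)·(-6)]
       = (u^3 - 2u^2 - 16u + 32) / (48)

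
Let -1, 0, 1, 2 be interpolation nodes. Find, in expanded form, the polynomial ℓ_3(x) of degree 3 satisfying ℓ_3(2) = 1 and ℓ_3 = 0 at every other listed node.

ℓ_3(x) = (1/6)x^3 - (1/6)x

ℓ_3(x) = (x + 1)x(x - 1) / [(3)·(2)·(1)]
       = (x^3 - x) / (6)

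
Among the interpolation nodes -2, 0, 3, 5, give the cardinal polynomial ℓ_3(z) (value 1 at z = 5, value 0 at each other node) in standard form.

ℓ_3(z) = (z + 2)z(z - 3) / [(7)·(5)·(2)]
       = (z^3 - z^2 - 6z) / (70)

ℓ_3(z) = (1/70)z^3 - (1/70)z^2 - (3/35)z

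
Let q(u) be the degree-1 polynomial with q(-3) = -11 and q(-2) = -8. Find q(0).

-2

Evaluate each Lagrange basis at u = 0:
L_0(0) = (2)/[(-1)] = -2
L_1(0) = (3)/[(1)] = 3
Sum: (-11)·(-2) + (-8)·(3) = -2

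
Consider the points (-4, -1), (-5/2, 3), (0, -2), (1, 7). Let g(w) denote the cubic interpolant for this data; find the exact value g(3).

723/10

L_0(3) = (11/2)·(3)·(2)/[(-3/2)·(-4)·(-5)] = -11/10
L_1(3) = (7)·(3)·(2)/[(3/2)·(-5/2)·(-7/2)] = 16/5
L_2(3) = (7)·(11/2)·(2)/[(4)·(5/2)·(-1)] = -77/10
L_3(3) = (7)·(11/2)·(3)/[(5)·(7/2)·(1)] = 33/5
Sum: (-1)·(-11/10) + 3·(16/5) + (-2)·(-77/10) + 7·(33/5) = 723/10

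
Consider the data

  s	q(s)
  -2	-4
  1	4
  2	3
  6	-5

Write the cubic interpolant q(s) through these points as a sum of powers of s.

Newton's divided differences:
q[-2,1] = (4 - (-4)) / (1 - (-2)) = 8/3
q[1,2] = (3 - 4) / (2 - 1) = -1
q[2,6] = (-5 - 3) / (6 - 2) = -2
q[-2,1,2] = (-1 - 8/3) / (2 - (-2)) = -11/12
q[1,2,6] = (-2 - (-1)) / (6 - 1) = -1/5
q[-2,1,2,6] = (-1/5 - (-11/12)) / (6 - (-2)) = 43/480
q(s) = -4 + (8/3)·(s + 2) + (-11/12)·(s + 2)(s - 1) + (43/480)·(s + 2)(s - 1)(s - 2)
Expanding: q(s) = (43/480)s^3 - (161/160)s^2 + (167/120)s + 141/40

q(s) = (43/480)s^3 - (161/160)s^2 + (167/120)s + 141/40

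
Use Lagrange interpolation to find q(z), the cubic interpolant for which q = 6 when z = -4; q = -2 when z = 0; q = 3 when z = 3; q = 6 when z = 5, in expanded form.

q(z) = -(13/210)z^3 + (97/210)z^2 + (88/105)z - 2

Build the Lagrange basis polynomials:
L_0(z) = z(z - 3)(z - 5) / [-252] = -(1/252)z^3 + (2/63)z^2 - (5/84)z
L_1(z) = (z + 4)(z - 3)(z - 5) / [60] = (1/60)z^3 - (1/15)z^2 - (17/60)z + 1
L_2(z) = (z + 4)z(z - 5) / [-42] = -(1/42)z^3 + (1/42)z^2 + (10/21)z
L_3(z) = (z + 4)z(z - 3) / [90] = (1/90)z^3 + (1/90)z^2 - (2/15)z
q(z) = 6·L_0 + (-2)·L_1 + 3·L_2 + 6·L_3
  6·L_0(z) = -(1/42)z^3 + (4/21)z^2 - (5/14)z
  (-2)·L_1(z) = -(1/30)z^3 + (2/15)z^2 + (17/30)z - 2
  3·L_2(z) = -(1/14)z^3 + (1/14)z^2 + (10/7)z
  6·L_3(z) = (1/15)z^3 + (1/15)z^2 - (4/5)z
Adding term by term: -(13/210)z^3 + (97/210)z^2 + (88/105)z - 2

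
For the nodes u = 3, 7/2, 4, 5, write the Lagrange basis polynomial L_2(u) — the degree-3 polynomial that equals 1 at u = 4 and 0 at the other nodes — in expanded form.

L_2(u) = -2u^3 + 23u^2 - 86u + 105

L_2(u) = (u - 3)(u - 7/2)(u - 5) / [(1)·(1/2)·(-1)]
       = (u^3 - (23/2)u^2 + 43u - 105/2) / (-1/2)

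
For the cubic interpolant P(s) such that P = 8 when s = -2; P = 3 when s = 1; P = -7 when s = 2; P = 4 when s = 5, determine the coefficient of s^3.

11/14

The leading coefficient equals the top divided difference P[-2,1,2,5].
P[-2,1] = (3 - 8) / (1 - (-2)) = -5/3
P[1,2] = (-7 - 3) / (2 - 1) = -10
P[2,5] = (4 - (-7)) / (5 - 2) = 11/3
P[-2,1,2] = (-10 - (-5/3)) / (2 - (-2)) = -25/12
P[1,2,5] = (11/3 - (-10)) / (5 - 1) = 41/12
P[-2,1,2,5] = (41/12 - (-25/12)) / (5 - (-2)) = 11/14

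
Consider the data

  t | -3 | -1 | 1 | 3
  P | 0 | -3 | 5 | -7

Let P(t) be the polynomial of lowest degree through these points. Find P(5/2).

L_0(5/2) = (7/2)·(3/2)·(-1/2)/[(-2)·(-4)·(-6)] = 7/128
L_1(5/2) = (11/2)·(3/2)·(-1/2)/[(2)·(-2)·(-4)] = -33/128
L_2(5/2) = (11/2)·(7/2)·(-1/2)/[(4)·(2)·(-2)] = 77/128
L_3(5/2) = (11/2)·(7/2)·(3/2)/[(6)·(4)·(2)] = 77/128
Sum: 0 + (-3)·(-33/128) + 5·(77/128) + (-7)·(77/128) = -55/128

-55/128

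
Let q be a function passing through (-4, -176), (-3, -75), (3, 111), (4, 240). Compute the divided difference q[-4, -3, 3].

q[-4,-3] = (-75 - (-176)) / (-3 - (-4)) = 101
q[-3,3] = (111 - (-75)) / (3 - (-3)) = 31
q[-4,-3,3] = (31 - 101) / (3 - (-4)) = -10

-10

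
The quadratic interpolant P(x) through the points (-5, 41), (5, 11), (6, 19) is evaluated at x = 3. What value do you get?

1

L_0(3) = (-2)·(-3)/[(-10)·(-11)] = 3/55
L_1(3) = (8)·(-3)/[(10)·(-1)] = 12/5
L_2(3) = (8)·(-2)/[(11)·(1)] = -16/11
Sum: 41·(3/55) + 11·(12/5) + 19·(-16/11) = 1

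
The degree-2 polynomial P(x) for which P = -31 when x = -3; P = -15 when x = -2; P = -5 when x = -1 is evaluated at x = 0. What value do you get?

-1

Evaluate each Lagrange basis at x = 0:
L_0(0) = (2)·(1)/[(-1)·(-2)] = 1
L_1(0) = (3)·(1)/[(1)·(-1)] = -3
L_2(0) = (3)·(2)/[(2)·(1)] = 3
Sum: (-31)·(1) + (-15)·(-3) + (-5)·(3) = -1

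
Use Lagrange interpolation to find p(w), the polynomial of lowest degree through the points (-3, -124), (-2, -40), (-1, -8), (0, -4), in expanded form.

p(w) = 4w^3 - 2w^2 - 2w - 4

Build the Lagrange basis polynomials:
L_0(w) = (w + 2)(w + 1)w / [-6] = -(1/6)w^3 - (1/2)w^2 - (1/3)w
L_1(w) = (w + 3)(w + 1)w / [2] = (1/2)w^3 + 2w^2 + (3/2)w
L_2(w) = (w + 3)(w + 2)w / [-2] = -(1/2)w^3 - (5/2)w^2 - 3w
L_3(w) = (w + 3)(w + 2)(w + 1) / [6] = (1/6)w^3 + w^2 + (11/6)w + 1
p(w) = (-124)·L_0 + (-40)·L_1 + (-8)·L_2 + (-4)·L_3
  (-124)·L_0(w) = (62/3)w^3 + 62w^2 + (124/3)w
  (-40)·L_1(w) = -20w^3 - 80w^2 - 60w
  (-8)·L_2(w) = 4w^3 + 20w^2 + 24w
  (-4)·L_3(w) = -(2/3)w^3 - 4w^2 - (22/3)w - 4
Adding term by term: 4w^3 - 2w^2 - 2w - 4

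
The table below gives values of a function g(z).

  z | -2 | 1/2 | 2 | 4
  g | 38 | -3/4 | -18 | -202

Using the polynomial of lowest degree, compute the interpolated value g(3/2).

L_0(3/2) = (1)·(-1/2)·(-5/2)/[(-5/2)·(-4)·(-6)] = -1/48
L_1(3/2) = (7/2)·(-1/2)·(-5/2)/[(5/2)·(-3/2)·(-7/2)] = 1/3
L_2(3/2) = (7/2)·(1)·(-5/2)/[(4)·(3/2)·(-2)] = 35/48
L_3(3/2) = (7/2)·(1)·(-1/2)/[(6)·(7/2)·(2)] = -1/24
Sum: 38·(-1/48) + (-3/4)·(1/3) + (-18)·(35/48) + (-202)·(-1/24) = -23/4

-23/4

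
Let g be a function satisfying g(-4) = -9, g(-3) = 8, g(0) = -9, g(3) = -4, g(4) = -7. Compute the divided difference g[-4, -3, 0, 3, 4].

-167/1008

g[-4,-3] = (8 - (-9)) / (-3 - (-4)) = 17
g[-3,0] = (-9 - 8) / (0 - (-3)) = -17/3
g[0,3] = (-4 - (-9)) / (3 - 0) = 5/3
g[3,4] = (-7 - (-4)) / (4 - 3) = -3
g[-4,-3,0] = (-17/3 - 17) / (0 - (-4)) = -17/3
g[-3,0,3] = (5/3 - (-17/3)) / (3 - (-3)) = 11/9
g[0,3,4] = (-3 - 5/3) / (4 - 0) = -7/6
g[-4,-3,0,3] = (11/9 - (-17/3)) / (3 - (-4)) = 62/63
g[-3,0,3,4] = (-7/6 - 11/9) / (4 - (-3)) = -43/126
g[-4,-3,0,3,4] = (-43/126 - 62/63) / (4 - (-4)) = -167/1008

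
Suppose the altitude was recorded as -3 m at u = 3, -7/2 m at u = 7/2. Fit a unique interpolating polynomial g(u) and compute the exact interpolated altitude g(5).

-5

Evaluate each Lagrange basis at u = 5:
L_0(5) = (3/2)/[(-1/2)] = -3
L_1(5) = (2)/[(1/2)] = 4
Sum: (-3)·(-3) + (-7/2)·(4) = -5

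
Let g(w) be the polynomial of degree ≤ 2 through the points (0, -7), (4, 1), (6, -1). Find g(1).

-7/2

L_0(1) = (-3)·(-5)/[(-4)·(-6)] = 5/8
L_1(1) = (1)·(-5)/[(4)·(-2)] = 5/8
L_2(1) = (1)·(-3)/[(6)·(2)] = -1/4
Sum: (-7)·(5/8) + 1·(5/8) + (-1)·(-1/4) = -7/2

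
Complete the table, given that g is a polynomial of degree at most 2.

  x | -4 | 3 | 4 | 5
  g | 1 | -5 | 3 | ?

The 3 known values determine g uniquely (degree ≤ 2).
Evaluate each Lagrange basis at x = 5:
L_0(5) = (2)·(1)/[(-7)·(-8)] = 1/28
L_1(5) = (9)·(1)/[(7)·(-1)] = -9/7
L_2(5) = (9)·(2)/[(8)·(1)] = 9/4
Sum: 1·(1/28) + (-5)·(-9/7) + 3·(9/4) = 185/14

185/14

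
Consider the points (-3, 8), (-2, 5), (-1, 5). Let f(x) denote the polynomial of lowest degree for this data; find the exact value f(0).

L_0(0) = (2)·(1)/[(-1)·(-2)] = 1
L_1(0) = (3)·(1)/[(1)·(-1)] = -3
L_2(0) = (3)·(2)/[(2)·(1)] = 3
Sum: 8·(1) + 5·(-3) + 5·(3) = 8

8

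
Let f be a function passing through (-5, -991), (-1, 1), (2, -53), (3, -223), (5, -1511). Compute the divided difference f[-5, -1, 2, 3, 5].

f[-5,-1] = (1 - (-991)) / (-1 - (-5)) = 248
f[-1,2] = (-53 - 1) / (2 - (-1)) = -18
f[2,3] = (-223 - (-53)) / (3 - 2) = -170
f[3,5] = (-1511 - (-223)) / (5 - 3) = -644
f[-5,-1,2] = (-18 - 248) / (2 - (-5)) = -38
f[-1,2,3] = (-170 - (-18)) / (3 - (-1)) = -38
f[2,3,5] = (-644 - (-170)) / (5 - 2) = -158
f[-5,-1,2,3] = (-38 - (-38)) / (3 - (-5)) = 0
f[-1,2,3,5] = (-158 - (-38)) / (5 - (-1)) = -20
f[-5,-1,2,3,5] = (-20 - 0) / (5 - (-5)) = -2

-2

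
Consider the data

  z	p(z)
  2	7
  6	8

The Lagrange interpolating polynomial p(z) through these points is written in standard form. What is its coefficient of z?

1/4

L_0(z) = (z - 6) / [-4] = -(1/4)z + 3/2
L_1(z) = (z - 2) / [4] = (1/4)z - 1/2
p(z) = 7·L_0 + 8·L_1
Only the coefficient of z is needed; take it from each L_i and combine:
7·(-1/4) + 8·(1/4) = 1/4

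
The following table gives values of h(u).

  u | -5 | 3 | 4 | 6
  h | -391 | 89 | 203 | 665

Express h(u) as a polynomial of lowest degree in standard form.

L_0(u) = (u - 3)(u - 4)(u - 6) / [-792] = -(1/792)u^3 + (13/792)u^2 - (3/44)u + 1/11
L_1(u) = (u + 5)(u - 4)(u - 6) / [24] = (1/24)u^3 - (5/24)u^2 - (13/12)u + 5
L_2(u) = (u + 5)(u - 3)(u - 6) / [-18] = -(1/18)u^3 + (2/9)u^2 + (3/2)u - 5
L_3(u) = (u + 5)(u - 3)(u - 4) / [66] = (1/66)u^3 - (1/33)u^2 - (23/66)u + 10/11
h(u) = (-391)·L_0 + 89·L_1 + 203·L_2 + 665·L_3
  (-391)·L_0(u) = (391/792)u^3 - (5083/792)u^2 + (1173/44)u - 391/11
  89·L_1(u) = (89/24)u^3 - (445/24)u^2 - (1157/12)u + 445
  203·L_2(u) = -(203/18)u^3 + (406/9)u^2 + (609/2)u - 1015
  665·L_3(u) = (665/66)u^3 - (665/33)u^2 - (15295/66)u + 6650/11
Adding term by term: 3u^3 + 3u - 1

h(u) = 3u^3 + 3u - 1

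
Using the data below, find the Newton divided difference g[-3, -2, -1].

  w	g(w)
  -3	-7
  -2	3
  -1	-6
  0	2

g[-3,-2] = (3 - (-7)) / (-2 - (-3)) = 10
g[-2,-1] = (-6 - 3) / (-1 - (-2)) = -9
g[-3,-2,-1] = (-9 - 10) / (-1 - (-3)) = -19/2

-19/2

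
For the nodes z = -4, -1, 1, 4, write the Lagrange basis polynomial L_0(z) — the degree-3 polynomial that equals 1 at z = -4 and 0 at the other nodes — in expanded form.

L_0(z) = -(1/120)z^3 + (1/30)z^2 + (1/120)z - 1/30

L_0(z) = (z + 1)(z - 1)(z - 4) / [(-3)·(-5)·(-8)]
       = (z^3 - 4z^2 - z + 4) / (-120)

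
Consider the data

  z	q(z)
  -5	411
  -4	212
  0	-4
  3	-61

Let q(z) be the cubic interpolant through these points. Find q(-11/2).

L_0(-11/2) = (-3/2)·(-11/2)·(-17/2)/[(-1)·(-5)·(-8)] = 561/320
L_1(-11/2) = (-1/2)·(-11/2)·(-17/2)/[(1)·(-4)·(-7)] = -187/224
L_2(-11/2) = (-1/2)·(-3/2)·(-17/2)/[(5)·(4)·(-3)] = 17/160
L_3(-11/2) = (-1/2)·(-3/2)·(-11/2)/[(8)·(7)·(3)] = -11/448
Sum: 411·(561/320) + 212·(-187/224) + (-4)·(17/160) + (-61)·(-11/448) = 4357/8

4357/8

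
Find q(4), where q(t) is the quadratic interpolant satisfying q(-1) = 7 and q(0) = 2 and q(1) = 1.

Evaluate each Lagrange basis at t = 4:
L_0(4) = (4)·(3)/[(-1)·(-2)] = 6
L_1(4) = (5)·(3)/[(1)·(-1)] = -15
L_2(4) = (5)·(4)/[(2)·(1)] = 10
Sum: 7·(6) + 2·(-15) + 1·(10) = 22

22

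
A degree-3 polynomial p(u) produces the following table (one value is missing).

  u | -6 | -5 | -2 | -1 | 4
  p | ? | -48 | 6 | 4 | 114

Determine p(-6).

The 4 known values determine p uniquely (degree ≤ 3).
Evaluate each Lagrange basis at u = -6:
L_0(-6) = (-4)·(-5)·(-10)/[(-3)·(-4)·(-9)] = 50/27
L_1(-6) = (-1)·(-5)·(-10)/[(3)·(-1)·(-6)] = -25/9
L_2(-6) = (-1)·(-4)·(-10)/[(4)·(1)·(-5)] = 2
L_3(-6) = (-1)·(-4)·(-5)/[(9)·(6)·(5)] = -2/27
Sum: (-48)·(50/27) + 6·(-25/9) + 4·(2) + 114·(-2/27) = -106

-106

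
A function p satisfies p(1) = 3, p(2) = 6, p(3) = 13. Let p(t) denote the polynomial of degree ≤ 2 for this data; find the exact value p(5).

Evaluate each Lagrange basis at t = 5:
L_0(5) = (3)·(2)/[(-1)·(-2)] = 3
L_1(5) = (4)·(2)/[(1)·(-1)] = -8
L_2(5) = (4)·(3)/[(2)·(1)] = 6
Sum: 3·(3) + 6·(-8) + 13·(6) = 39

39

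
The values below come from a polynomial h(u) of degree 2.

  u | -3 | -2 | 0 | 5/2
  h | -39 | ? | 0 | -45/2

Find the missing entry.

The 3 known values determine h uniquely (degree ≤ 2).
Evaluate each Lagrange basis at u = -2:
L_0(-2) = (-2)·(-9/2)/[(-3)·(-11/2)] = 6/11
L_1(-2) = (1)·(-9/2)/[(3)·(-5/2)] = 3/5
L_2(-2) = (1)·(-2)/[(11/2)·(5/2)] = -8/55
Sum: (-39)·(6/11) + 0 + (-45/2)·(-8/55) = -18

-18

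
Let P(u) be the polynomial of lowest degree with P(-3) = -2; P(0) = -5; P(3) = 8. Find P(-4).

23/9

Evaluate each Lagrange basis at u = -4:
L_0(-4) = (-4)·(-7)/[(-3)·(-6)] = 14/9
L_1(-4) = (-1)·(-7)/[(3)·(-3)] = -7/9
L_2(-4) = (-1)·(-4)/[(6)·(3)] = 2/9
Sum: (-2)·(14/9) + (-5)·(-7/9) + 8·(2/9) = 23/9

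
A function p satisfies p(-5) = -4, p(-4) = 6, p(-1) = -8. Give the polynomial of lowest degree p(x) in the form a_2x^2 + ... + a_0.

Newton's divided differences:
p[-5,-4] = (6 - (-4)) / (-4 - (-5)) = 10
p[-4,-1] = (-8 - 6) / (-1 - (-4)) = -14/3
p[-5,-4,-1] = (-14/3 - 10) / (-1 - (-5)) = -11/3
p(x) = -4 + 10·(x + 5) + (-11/3)·(x + 5)(x + 4)
Expanding: p(x) = -(11/3)x^2 - 23x - 82/3

p(x) = -(11/3)x^2 - 23x - 82/3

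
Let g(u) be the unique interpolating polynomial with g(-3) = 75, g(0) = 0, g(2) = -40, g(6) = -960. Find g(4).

-296

Evaluate each Lagrange basis at u = 4:
L_0(4) = (4)·(2)·(-2)/[(-3)·(-5)·(-9)] = 16/135
L_1(4) = (7)·(2)·(-2)/[(3)·(-2)·(-6)] = -7/9
L_2(4) = (7)·(4)·(-2)/[(5)·(2)·(-4)] = 7/5
L_3(4) = (7)·(4)·(2)/[(9)·(6)·(4)] = 7/27
Sum: 75·(16/135) + 0 + (-40)·(7/5) + (-960)·(7/27) = -296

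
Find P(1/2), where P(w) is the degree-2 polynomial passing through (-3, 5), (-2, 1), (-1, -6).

-177/8

L_0(1/2) = (5/2)·(3/2)/[(-1)·(-2)] = 15/8
L_1(1/2) = (7/2)·(3/2)/[(1)·(-1)] = -21/4
L_2(1/2) = (7/2)·(5/2)/[(2)·(1)] = 35/8
Sum: 5·(15/8) + 1·(-21/4) + (-6)·(35/8) = -177/8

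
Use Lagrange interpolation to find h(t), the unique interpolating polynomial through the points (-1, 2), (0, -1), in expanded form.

L_0(t) = t / [-1] = -t
L_1(t) = (t + 1) / [1] = t + 1
h(t) = 2·L_0 + (-1)·L_1
  2·L_0(t) = -2t
  (-1)·L_1(t) = -t - 1
Adding term by term: -3t - 1

h(t) = -3t - 1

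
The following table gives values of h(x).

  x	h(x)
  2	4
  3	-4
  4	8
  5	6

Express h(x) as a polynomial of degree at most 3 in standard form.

L_0(x) = (x - 3)(x - 4)(x - 5) / [-6] = -(1/6)x^3 + 2x^2 - (47/6)x + 10
L_1(x) = (x - 2)(x - 4)(x - 5) / [2] = (1/2)x^3 - (11/2)x^2 + 19x - 20
L_2(x) = (x - 2)(x - 3)(x - 5) / [-2] = -(1/2)x^3 + 5x^2 - (31/2)x + 15
L_3(x) = (x - 2)(x - 3)(x - 4) / [6] = (1/6)x^3 - (3/2)x^2 + (13/3)x - 4
h(x) = 4·L_0 + (-4)·L_1 + 8·L_2 + 6·L_3
  4·L_0(x) = -(2/3)x^3 + 8x^2 - (94/3)x + 40
  (-4)·L_1(x) = -2x^3 + 22x^2 - 76x + 80
  8·L_2(x) = -4x^3 + 40x^2 - 124x + 120
  6·L_3(x) = x^3 - 9x^2 + 26x - 24
Adding term by term: -(17/3)x^3 + 61x^2 - (616/3)x + 216

h(x) = -(17/3)x^3 + 61x^2 - (616/3)x + 216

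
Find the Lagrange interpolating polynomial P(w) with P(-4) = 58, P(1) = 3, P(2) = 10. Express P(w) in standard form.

Build the Lagrange basis polynomials:
L_0(w) = (w - 1)(w - 2) / [30] = (1/30)w^2 - (1/10)w + 1/15
L_1(w) = (w + 4)(w - 2) / [-5] = -(1/5)w^2 - (2/5)w + 8/5
L_2(w) = (w + 4)(w - 1) / [6] = (1/6)w^2 + (1/2)w - 2/3
P(w) = 58·L_0 + 3·L_1 + 10·L_2
  58·L_0(w) = (29/15)w^2 - (29/5)w + 58/15
  3·L_1(w) = -(3/5)w^2 - (6/5)w + 24/5
  10·L_2(w) = (5/3)w^2 + 5w - 20/3
Adding term by term: 3w^2 - 2w + 2

P(w) = 3w^2 - 2w + 2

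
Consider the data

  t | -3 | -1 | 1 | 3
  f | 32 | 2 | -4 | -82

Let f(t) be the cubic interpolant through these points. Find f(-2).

8

Using Newton's divided-difference form:
f[-3,-1] = (2 - 32) / (-1 - (-3)) = -15
f[-1,1] = (-4 - 2) / (1 - (-1)) = -3
f[1,3] = (-82 - (-4)) / (3 - 1) = -39
f[-3,-1,1] = (-3 - (-15)) / (1 - (-3)) = 3
f[-1,1,3] = (-39 - (-3)) / (3 - (-1)) = -9
f[-3,-1,1,3] = (-9 - 3) / (3 - (-3)) = -2
f(-2) = 32 + (-15)·(1) + 3·(1)·(-1) + (-2)·(1)·(-1)·(-3) = 8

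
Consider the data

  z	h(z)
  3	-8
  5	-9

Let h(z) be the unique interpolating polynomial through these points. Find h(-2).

-11/2

L_0(-2) = (-7)/[(-2)] = 7/2
L_1(-2) = (-5)/[(2)] = -5/2
Sum: (-8)·(7/2) + (-9)·(-5/2) = -11/2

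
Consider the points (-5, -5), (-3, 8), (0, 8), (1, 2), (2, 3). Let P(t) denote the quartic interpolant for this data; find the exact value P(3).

L_0(3) = (6)·(3)·(2)·(1)/[(-2)·(-5)·(-6)·(-7)] = 3/35
L_1(3) = (8)·(3)·(2)·(1)/[(2)·(-3)·(-4)·(-5)] = -2/5
L_2(3) = (8)·(6)·(2)·(1)/[(5)·(3)·(-1)·(-2)] = 16/5
L_3(3) = (8)·(6)·(3)·(1)/[(6)·(4)·(1)·(-1)] = -6
L_4(3) = (8)·(6)·(3)·(2)/[(7)·(5)·(2)·(1)] = 144/35
Sum: (-5)·(3/35) + 8·(-2/5) + 8·(16/5) + 2·(-6) + 3·(144/35) = 781/35

781/35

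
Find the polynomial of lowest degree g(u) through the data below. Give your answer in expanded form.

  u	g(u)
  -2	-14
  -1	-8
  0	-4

Build the Lagrange basis polynomials:
L_0(u) = (u + 1)u / [2] = (1/2)u^2 + (1/2)u
L_1(u) = (u + 2)u / [-1] = -u^2 - 2u
L_2(u) = (u + 2)(u + 1) / [2] = (1/2)u^2 + (3/2)u + 1
g(u) = (-14)·L_0 + (-8)·L_1 + (-4)·L_2
  (-14)·L_0(u) = -7u^2 - 7u
  (-8)·L_1(u) = 8u^2 + 16u
  (-4)·L_2(u) = -2u^2 - 6u - 4
Adding term by term: -u^2 + 3u - 4

g(u) = -u^2 + 3u - 4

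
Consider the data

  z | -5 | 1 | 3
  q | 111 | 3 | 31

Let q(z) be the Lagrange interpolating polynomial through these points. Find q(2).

13

L_0(2) = (1)·(-1)/[(-6)·(-8)] = -1/48
L_1(2) = (7)·(-1)/[(6)·(-2)] = 7/12
L_2(2) = (7)·(1)/[(8)·(2)] = 7/16
Sum: 111·(-1/48) + 3·(7/12) + 31·(7/16) = 13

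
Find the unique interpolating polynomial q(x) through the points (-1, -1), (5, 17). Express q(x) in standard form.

q(x) = 3x + 2

L_0(x) = (x - 5) / [-6] = -(1/6)x + 5/6
L_1(x) = (x + 1) / [6] = (1/6)x + 1/6
q(x) = (-1)·L_0 + 17·L_1
  (-1)·L_0(x) = (1/6)x - 5/6
  17·L_1(x) = (17/6)x + 17/6
Adding term by term: 3x + 2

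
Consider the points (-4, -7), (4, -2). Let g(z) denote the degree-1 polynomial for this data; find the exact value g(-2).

-23/4

L_0(-2) = (-6)/[(-8)] = 3/4
L_1(-2) = (2)/[(8)] = 1/4
Sum: (-7)·(3/4) + (-2)·(1/4) = -23/4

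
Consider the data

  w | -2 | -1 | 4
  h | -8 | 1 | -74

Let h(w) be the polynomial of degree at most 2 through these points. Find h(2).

Evaluate each Lagrange basis at w = 2:
L_0(2) = (3)·(-2)/[(-1)·(-6)] = -1
L_1(2) = (4)·(-2)/[(1)·(-5)] = 8/5
L_2(2) = (4)·(3)/[(6)·(5)] = 2/5
Sum: (-8)·(-1) + 1·(8/5) + (-74)·(2/5) = -20

-20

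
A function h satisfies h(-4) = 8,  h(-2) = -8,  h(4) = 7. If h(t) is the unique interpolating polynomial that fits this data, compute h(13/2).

2633/64

Evaluate each Lagrange basis at t = 13/2:
L_0(13/2) = (17/2)·(5/2)/[(-2)·(-8)] = 85/64
L_1(13/2) = (21/2)·(5/2)/[(2)·(-6)] = -35/16
L_2(13/2) = (21/2)·(17/2)/[(8)·(6)] = 119/64
Sum: 8·(85/64) + (-8)·(-35/16) + 7·(119/64) = 2633/64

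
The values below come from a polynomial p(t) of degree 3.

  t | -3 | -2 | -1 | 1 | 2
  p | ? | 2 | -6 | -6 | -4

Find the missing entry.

58/3

The 4 known values determine p uniquely (degree ≤ 3).
L_0(-3) = (-2)·(-4)·(-5)/[(-1)·(-3)·(-4)] = 10/3
L_1(-3) = (-1)·(-4)·(-5)/[(1)·(-2)·(-3)] = -10/3
L_2(-3) = (-1)·(-2)·(-5)/[(3)·(2)·(-1)] = 5/3
L_3(-3) = (-1)·(-2)·(-4)/[(4)·(3)·(1)] = -2/3
Sum: 2·(10/3) + (-6)·(-10/3) + (-6)·(5/3) + (-4)·(-2/3) = 58/3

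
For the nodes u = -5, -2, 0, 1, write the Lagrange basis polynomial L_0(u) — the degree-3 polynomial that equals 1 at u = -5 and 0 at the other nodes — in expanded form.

L_0(u) = -(1/90)u^3 - (1/90)u^2 + (1/45)u

L_0(u) = (u + 2)u(u - 1) / [(-3)·(-5)·(-6)]
       = (u^3 + u^2 - 2u) / (-90)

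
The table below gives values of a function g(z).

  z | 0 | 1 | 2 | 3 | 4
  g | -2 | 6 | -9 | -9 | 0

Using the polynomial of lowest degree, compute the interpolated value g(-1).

-115

L_0(-1) = (-2)·(-3)·(-4)·(-5)/[(-1)·(-2)·(-3)·(-4)] = 5
L_1(-1) = (-1)·(-3)·(-4)·(-5)/[(1)·(-1)·(-2)·(-3)] = -10
L_2(-1) = (-1)·(-2)·(-4)·(-5)/[(2)·(1)·(-1)·(-2)] = 10
L_3(-1) = (-1)·(-2)·(-3)·(-5)/[(3)·(2)·(1)·(-1)] = -5
L_4(-1) = (-1)·(-2)·(-3)·(-4)/[(4)·(3)·(2)·(1)] = 1
Sum: (-2)·(5) + 6·(-10) + (-9)·(10) + (-9)·(-5) + 0 = -115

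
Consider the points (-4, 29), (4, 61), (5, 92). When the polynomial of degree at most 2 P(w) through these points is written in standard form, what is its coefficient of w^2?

The leading coefficient equals the top divided difference P[-4,4,5].
P[-4,4] = (61 - 29) / (4 - (-4)) = 4
P[4,5] = (92 - 61) / (5 - 4) = 31
P[-4,4,5] = (31 - 4) / (5 - (-4)) = 3

3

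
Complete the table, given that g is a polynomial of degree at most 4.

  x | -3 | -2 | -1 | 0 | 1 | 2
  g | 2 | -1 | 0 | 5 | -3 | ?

The 5 known values determine g uniquely (degree ≤ 4).
L_0(2) = (4)·(3)·(2)·(1)/[(-1)·(-2)·(-3)·(-4)] = 1
L_1(2) = (5)·(3)·(2)·(1)/[(1)·(-1)·(-2)·(-3)] = -5
L_2(2) = (5)·(4)·(2)·(1)/[(2)·(1)·(-1)·(-2)] = 10
L_3(2) = (5)·(4)·(3)·(1)/[(3)·(2)·(1)·(-1)] = -10
L_4(2) = (5)·(4)·(3)·(2)/[(4)·(3)·(2)·(1)] = 5
Sum: 2·(1) + (-1)·(-5) + 0 + 5·(-10) + (-3)·(5) = -58

-58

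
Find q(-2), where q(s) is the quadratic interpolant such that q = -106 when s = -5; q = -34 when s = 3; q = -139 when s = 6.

-19

L_0(-2) = (-5)·(-8)/[(-8)·(-11)] = 5/11
L_1(-2) = (3)·(-8)/[(8)·(-3)] = 1
L_2(-2) = (3)·(-5)/[(11)·(3)] = -5/11
Sum: (-106)·(5/11) + (-34)·(1) + (-139)·(-5/11) = -19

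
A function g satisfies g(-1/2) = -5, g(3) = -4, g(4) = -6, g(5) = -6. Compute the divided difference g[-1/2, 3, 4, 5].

g[-1/2,3] = (-4 - (-5)) / (3 - (-1/2)) = 2/7
g[3,4] = (-6 - (-4)) / (4 - 3) = -2
g[4,5] = (-6 - (-6)) / (5 - 4) = 0
g[-1/2,3,4] = (-2 - 2/7) / (4 - (-1/2)) = -32/63
g[3,4,5] = (0 - (-2)) / (5 - 3) = 1
g[-1/2,3,4,5] = (1 - (-32/63)) / (5 - (-1/2)) = 190/693

190/693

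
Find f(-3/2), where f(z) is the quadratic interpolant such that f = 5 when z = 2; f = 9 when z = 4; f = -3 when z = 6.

L_0(-3/2) = (-11/2)·(-15/2)/[(-2)·(-4)] = 165/32
L_1(-3/2) = (-7/2)·(-15/2)/[(2)·(-2)] = -105/16
L_2(-3/2) = (-7/2)·(-11/2)/[(4)·(2)] = 77/32
Sum: 5·(165/32) + 9·(-105/16) + (-3)·(77/32) = -81/2

-81/2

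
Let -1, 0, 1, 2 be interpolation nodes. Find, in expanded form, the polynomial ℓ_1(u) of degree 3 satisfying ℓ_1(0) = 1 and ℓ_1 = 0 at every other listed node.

ℓ_1(u) = (u + 1)(u - 1)(u - 2) / [(1)·(-1)·(-2)]
       = (u^3 - 2u^2 - u + 2) / (2)

ℓ_1(u) = (1/2)u^3 - u^2 - (1/2)u + 1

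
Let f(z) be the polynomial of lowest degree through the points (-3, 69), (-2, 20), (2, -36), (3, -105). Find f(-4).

168

Evaluate each Lagrange basis at z = -4:
L_0(-4) = (-2)·(-6)·(-7)/[(-1)·(-5)·(-6)] = 14/5
L_1(-4) = (-1)·(-6)·(-7)/[(1)·(-4)·(-5)] = -21/10
L_2(-4) = (-1)·(-2)·(-7)/[(5)·(4)·(-1)] = 7/10
L_3(-4) = (-1)·(-2)·(-6)/[(6)·(5)·(1)] = -2/5
Sum: 69·(14/5) + 20·(-21/10) + (-36)·(7/10) + (-105)·(-2/5) = 168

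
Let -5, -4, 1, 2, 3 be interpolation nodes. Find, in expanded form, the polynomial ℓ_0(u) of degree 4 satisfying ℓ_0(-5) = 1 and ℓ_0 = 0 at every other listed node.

ℓ_0(u) = (1/336)u^4 - (1/168)u^3 - (13/336)u^2 + (19/168)u - 1/14

ℓ_0(u) = (u + 4)(u - 1)(u - 2)(u - 3) / [(-1)·(-6)·(-7)·(-8)]
       = (u^4 - 2u^3 - 13u^2 + 38u - 24) / (336)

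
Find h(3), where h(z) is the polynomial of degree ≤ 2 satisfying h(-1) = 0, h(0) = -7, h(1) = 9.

Evaluate each Lagrange basis at z = 3:
L_0(3) = (3)·(2)/[(-1)·(-2)] = 3
L_1(3) = (4)·(2)/[(1)·(-1)] = -8
L_2(3) = (4)·(3)/[(2)·(1)] = 6
Sum: 0 + (-7)·(-8) + 9·(6) = 110

110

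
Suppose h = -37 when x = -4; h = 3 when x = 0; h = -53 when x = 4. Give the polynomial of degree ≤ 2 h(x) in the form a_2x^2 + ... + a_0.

h(x) = -3x^2 - 2x + 3

Newton's divided differences:
h[-4,0] = (3 - (-37)) / (0 - (-4)) = 10
h[0,4] = (-53 - 3) / (4 - 0) = -14
h[-4,0,4] = (-14 - 10) / (4 - (-4)) = -3
h(x) = -37 + 10·(x + 4) + (-3)·(x + 4)x
Expanding: h(x) = -3x^2 - 2x + 3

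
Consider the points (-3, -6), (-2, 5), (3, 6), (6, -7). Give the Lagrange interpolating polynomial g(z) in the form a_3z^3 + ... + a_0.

g(z) = (37/270)z^3 - (206/135)z^2 + (23/30)z + 206/15

L_0(z) = (z + 2)(z - 3)(z - 6) / [-54] = -(1/54)z^3 + (7/54)z^2 - 2/3
L_1(z) = (z + 3)(z - 3)(z - 6) / [40] = (1/40)z^3 - (3/20)z^2 - (9/40)z + 27/20
L_2(z) = (z + 3)(z + 2)(z - 6) / [-90] = -(1/90)z^3 + (1/90)z^2 + (4/15)z + 2/5
L_3(z) = (z + 3)(z + 2)(z - 3) / [216] = (1/216)z^3 + (1/108)z^2 - (1/24)z - 1/12
g(z) = (-6)·L_0 + 5·L_1 + 6·L_2 + (-7)·L_3
  (-6)·L_0(z) = (1/9)z^3 - (7/9)z^2 + 4
  5·L_1(z) = (1/8)z^3 - (3/4)z^2 - (9/8)z + 27/4
  6·L_2(z) = -(1/15)z^3 + (1/15)z^2 + (8/5)z + 12/5
  (-7)·L_3(z) = -(7/216)z^3 - (7/108)z^2 + (7/24)z + 7/12
Adding term by term: (37/270)z^3 - (206/135)z^2 + (23/30)z + 206/15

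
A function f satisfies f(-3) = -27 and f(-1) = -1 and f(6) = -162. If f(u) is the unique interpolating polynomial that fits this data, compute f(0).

0

Evaluate each Lagrange basis at u = 0:
L_0(0) = (1)·(-6)/[(-2)·(-9)] = -1/3
L_1(0) = (3)·(-6)/[(2)·(-7)] = 9/7
L_2(0) = (3)·(1)/[(9)·(7)] = 1/21
Sum: (-27)·(-1/3) + (-1)·(9/7) + (-162)·(1/21) = 0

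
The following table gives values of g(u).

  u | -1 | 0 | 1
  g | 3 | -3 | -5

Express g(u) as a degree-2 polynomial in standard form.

g(u) = 2u^2 - 4u - 3

L_0(u) = u(u - 1) / [2] = (1/2)u^2 - (1/2)u
L_1(u) = (u + 1)(u - 1) / [-1] = -u^2 + 1
L_2(u) = (u + 1)u / [2] = (1/2)u^2 + (1/2)u
g(u) = 3·L_0 + (-3)·L_1 + (-5)·L_2
  3·L_0(u) = (3/2)u^2 - (3/2)u
  (-3)·L_1(u) = 3u^2 - 3
  (-5)·L_2(u) = -(5/2)u^2 - (5/2)u
Adding term by term: 2u^2 - 4u - 3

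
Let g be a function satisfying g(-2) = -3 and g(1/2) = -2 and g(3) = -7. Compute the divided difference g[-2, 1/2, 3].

g[-2,1/2] = (-2 - (-3)) / (1/2 - (-2)) = 2/5
g[1/2,3] = (-7 - (-2)) / (3 - 1/2) = -2
g[-2,1/2,3] = (-2 - 2/5) / (3 - (-2)) = -12/25

-12/25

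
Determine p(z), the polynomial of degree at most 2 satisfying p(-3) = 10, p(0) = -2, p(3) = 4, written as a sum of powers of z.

L_0(z) = z(z - 3) / [18] = (1/18)z^2 - (1/6)z
L_1(z) = (z + 3)(z - 3) / [-9] = -(1/9)z^2 + 1
L_2(z) = (z + 3)z / [18] = (1/18)z^2 + (1/6)z
p(z) = 10·L_0 + (-2)·L_1 + 4·L_2
  10·L_0(z) = (5/9)z^2 - (5/3)z
  (-2)·L_1(z) = (2/9)z^2 - 2
  4·L_2(z) = (2/9)z^2 + (2/3)z
Adding term by term: z^2 - z - 2

p(z) = z^2 - z - 2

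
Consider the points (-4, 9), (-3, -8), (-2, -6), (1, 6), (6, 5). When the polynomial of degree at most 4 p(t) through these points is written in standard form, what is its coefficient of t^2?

-13801/3600

Build the Lagrange basis polynomials:
L_0(t) = (t + 3)(t + 2)(t - 1)(t - 6) / [100] = (1/100)t^4 - (1/50)t^3 - (23/100)t^2 - (3/25)t + 9/25
L_1(t) = (t + 4)(t + 2)(t - 1)(t - 6) / [-36] = -(1/36)t^4 + (1/36)t^3 + (7/9)t^2 + (5/9)t - 4/3
L_2(t) = (t + 4)(t + 3)(t - 1)(t - 6) / [48] = (1/48)t^4 - (31/48)t^2 - (7/8)t + 3/2
L_3(t) = (t + 4)(t + 3)(t + 2)(t - 6) / [-300] = -(1/300)t^4 - (1/100)t^3 + (7/75)t^2 + (11/25)t + 12/25
L_4(t) = (t + 4)(t + 3)(t + 2)(t - 1) / [3600] = (1/3600)t^4 + (1/450)t^3 + (17/3600)t^2 - (1/1800)t - 1/150
p(t) = 9·L_0 + (-8)·L_1 + (-6)·L_2 + 6·L_3 + 5·L_4
Only the coefficient of t^2 is needed; take it from each L_i and combine:
9·(-23/100) + (-8)·(7/9) + (-6)·(-31/48) + 6·(7/75) + 5·(17/3600) = -13801/3600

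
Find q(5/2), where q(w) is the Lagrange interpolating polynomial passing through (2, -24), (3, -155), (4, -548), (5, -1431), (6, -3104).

-1091/16

Evaluate each Lagrange basis at w = 5/2:
L_0(5/2) = (-1/2)·(-3/2)·(-5/2)·(-7/2)/[(-1)·(-2)·(-3)·(-4)] = 35/128
L_1(5/2) = (1/2)·(-3/2)·(-5/2)·(-7/2)/[(1)·(-1)·(-2)·(-3)] = 35/32
L_2(5/2) = (1/2)·(-1/2)·(-5/2)·(-7/2)/[(2)·(1)·(-1)·(-2)] = -35/64
L_3(5/2) = (1/2)·(-1/2)·(-3/2)·(-7/2)/[(3)·(2)·(1)·(-1)] = 7/32
L_4(5/2) = (1/2)·(-1/2)·(-3/2)·(-5/2)/[(4)·(3)·(2)·(1)] = -5/128
Sum: (-24)·(35/128) + (-155)·(35/32) + (-548)·(-35/64) + (-1431)·(7/32) + (-3104)·(-5/128) = -1091/16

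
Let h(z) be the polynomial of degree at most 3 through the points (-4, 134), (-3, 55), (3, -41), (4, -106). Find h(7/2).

Evaluate each Lagrange basis at z = 7/2:
L_0(7/2) = (13/2)·(1/2)·(-1/2)/[(-1)·(-7)·(-8)] = 13/448
L_1(7/2) = (15/2)·(1/2)·(-1/2)/[(1)·(-6)·(-7)] = -5/112
L_2(7/2) = (15/2)·(13/2)·(-1/2)/[(7)·(6)·(-1)] = 65/112
L_3(7/2) = (15/2)·(13/2)·(1/2)/[(8)·(7)·(1)] = 195/448
Sum: 134·(13/448) + 55·(-5/112) + (-41)·(65/112) + (-106)·(195/448) = -137/2

-137/2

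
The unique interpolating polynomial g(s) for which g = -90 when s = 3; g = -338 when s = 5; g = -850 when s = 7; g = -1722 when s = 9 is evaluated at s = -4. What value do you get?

Evaluate each Lagrange basis at s = -4:
L_0(-4) = (-9)·(-11)·(-13)/[(-2)·(-4)·(-6)] = 429/16
L_1(-4) = (-7)·(-11)·(-13)/[(2)·(-2)·(-4)] = -1001/16
L_2(-4) = (-7)·(-9)·(-13)/[(4)·(2)·(-2)] = 819/16
L_3(-4) = (-7)·(-9)·(-11)/[(6)·(4)·(2)] = -231/16
Sum: (-90)·(429/16) + (-338)·(-1001/16) + (-850)·(819/16) + (-1722)·(-231/16) = 85

85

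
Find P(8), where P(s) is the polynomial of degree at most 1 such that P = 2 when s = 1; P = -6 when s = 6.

Evaluate each Lagrange basis at s = 8:
L_0(8) = (2)/[(-5)] = -2/5
L_1(8) = (7)/[(5)] = 7/5
Sum: 2·(-2/5) + (-6)·(7/5) = -46/5

-46/5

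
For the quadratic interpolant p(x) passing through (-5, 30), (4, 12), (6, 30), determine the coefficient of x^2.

1

The leading coefficient equals the top divided difference p[-5,4,6].
p[-5,4] = (12 - 30) / (4 - (-5)) = -2
p[4,6] = (30 - 12) / (6 - 4) = 9
p[-5,4,6] = (9 - (-2)) / (6 - (-5)) = 1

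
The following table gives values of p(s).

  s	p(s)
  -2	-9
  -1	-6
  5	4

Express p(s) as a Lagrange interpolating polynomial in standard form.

p(s) = -(4/21)s^2 + (17/7)s - 71/21

Build the Lagrange basis polynomials:
L_0(s) = (s + 1)(s - 5) / [7] = (1/7)s^2 - (4/7)s - 5/7
L_1(s) = (s + 2)(s - 5) / [-6] = -(1/6)s^2 + (1/2)s + 5/3
L_2(s) = (s + 2)(s + 1) / [42] = (1/42)s^2 + (1/14)s + 1/21
p(s) = (-9)·L_0 + (-6)·L_1 + 4·L_2
  (-9)·L_0(s) = -(9/7)s^2 + (36/7)s + 45/7
  (-6)·L_1(s) = s^2 - 3s - 10
  4·L_2(s) = (2/21)s^2 + (2/7)s + 4/21
Adding term by term: -(4/21)s^2 + (17/7)s - 71/21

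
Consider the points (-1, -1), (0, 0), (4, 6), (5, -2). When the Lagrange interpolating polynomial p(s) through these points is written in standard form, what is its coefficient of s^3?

-1/3

The leading coefficient equals the top divided difference p[-1,0,4,5].
p[-1,0] = (0 - (-1)) / (0 - (-1)) = 1
p[0,4] = (6 - 0) / (4 - 0) = 3/2
p[4,5] = (-2 - 6) / (5 - 4) = -8
p[-1,0,4] = (3/2 - 1) / (4 - (-1)) = 1/10
p[0,4,5] = (-8 - 3/2) / (5 - 0) = -19/10
p[-1,0,4,5] = (-19/10 - 1/10) / (5 - (-1)) = -1/3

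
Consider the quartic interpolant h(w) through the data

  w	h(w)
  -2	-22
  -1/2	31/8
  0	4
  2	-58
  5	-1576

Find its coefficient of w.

L_0(w) = (w + 1/2)w(w - 2)(w - 5) / [84] = (1/84)w^4 - (13/168)w^3 + (13/168)w^2 + (5/84)w
L_1(w) = (w + 2)w(w - 2)(w - 5) / [-165/16] = -(16/165)w^4 + (16/33)w^3 + (64/165)w^2 - (64/33)w
L_2(w) = (w + 2)(w + 1/2)(w - 2)(w - 5) / [10] = (1/10)w^4 - (9/20)w^3 - (13/20)w^2 + (9/5)w + 1
L_3(w) = (w + 2)(w + 1/2)w(w - 5) / [-60] = -(1/60)w^4 + (1/24)w^3 + (23/120)w^2 + (1/12)w
L_4(w) = (w + 2)(w + 1/2)w(w - 2) / [1155/2] = (2/1155)w^4 + (1/1155)w^3 - (8/1155)w^2 - (4/1155)w
h(w) = (-22)·L_0 + (31/8)·L_1 + 4·L_2 + (-58)·L_3 + (-1576)·L_4
Only the coefficient of w is needed; take it from each L_i and combine:
(-22)·(5/84) + (31/8)·(-64/33) + 4·(9/5) + (-58)·(1/12) + (-1576)·(-4/1155) = -1

-1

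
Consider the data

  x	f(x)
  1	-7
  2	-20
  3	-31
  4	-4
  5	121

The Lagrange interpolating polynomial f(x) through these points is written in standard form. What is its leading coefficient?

1

The leading coefficient equals the top divided difference f[1,2,3,4,5].
f[1,2] = (-20 - (-7)) / (2 - 1) = -13
f[2,3] = (-31 - (-20)) / (3 - 2) = -11
f[3,4] = (-4 - (-31)) / (4 - 3) = 27
f[4,5] = (121 - (-4)) / (5 - 4) = 125
f[1,2,3] = (-11 - (-13)) / (3 - 1) = 1
f[2,3,4] = (27 - (-11)) / (4 - 2) = 19
f[3,4,5] = (125 - 27) / (5 - 3) = 49
f[1,2,3,4] = (19 - 1) / (4 - 1) = 6
f[2,3,4,5] = (49 - 19) / (5 - 2) = 10
f[1,2,3,4,5] = (10 - 6) / (5 - 1) = 1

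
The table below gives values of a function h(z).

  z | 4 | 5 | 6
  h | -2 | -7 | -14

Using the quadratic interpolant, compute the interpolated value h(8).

-34

L_0(8) = (3)·(2)/[(-1)·(-2)] = 3
L_1(8) = (4)·(2)/[(1)·(-1)] = -8
L_2(8) = (4)·(3)/[(2)·(1)] = 6
Sum: (-2)·(3) + (-7)·(-8) + (-14)·(6) = -34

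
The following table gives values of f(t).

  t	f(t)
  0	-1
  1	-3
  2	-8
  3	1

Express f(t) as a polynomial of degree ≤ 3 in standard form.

Newton's divided differences:
f[0,1] = (-3 - (-1)) / (1 - 0) = -2
f[1,2] = (-8 - (-3)) / (2 - 1) = -5
f[2,3] = (1 - (-8)) / (3 - 2) = 9
f[0,1,2] = (-5 - (-2)) / (2 - 0) = -3/2
f[1,2,3] = (9 - (-5)) / (3 - 1) = 7
f[0,1,2,3] = (7 - (-3/2)) / (3 - 0) = 17/6
f(t) = -1 + (-2)·t + (-3/2)·t(t - 1) + (17/6)·t(t - 1)(t - 2)
Expanding: f(t) = (17/6)t^3 - 10t^2 + (31/6)t - 1

f(t) = (17/6)t^3 - 10t^2 + (31/6)t - 1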